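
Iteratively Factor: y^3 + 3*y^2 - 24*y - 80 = (y + 4)*(y^2 - y - 20) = (y - 5)*(y + 4)*(y + 4)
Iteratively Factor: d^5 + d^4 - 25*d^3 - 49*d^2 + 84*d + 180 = (d - 2)*(d^4 + 3*d^3 - 19*d^2 - 87*d - 90) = (d - 2)*(d + 2)*(d^3 + d^2 - 21*d - 45) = (d - 2)*(d + 2)*(d + 3)*(d^2 - 2*d - 15) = (d - 5)*(d - 2)*(d + 2)*(d + 3)*(d + 3)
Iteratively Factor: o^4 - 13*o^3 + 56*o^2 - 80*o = (o - 4)*(o^3 - 9*o^2 + 20*o) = (o - 4)^2*(o^2 - 5*o) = o*(o - 4)^2*(o - 5)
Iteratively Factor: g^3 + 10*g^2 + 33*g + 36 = (g + 3)*(g^2 + 7*g + 12) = (g + 3)^2*(g + 4)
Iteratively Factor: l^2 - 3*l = (l - 3)*(l)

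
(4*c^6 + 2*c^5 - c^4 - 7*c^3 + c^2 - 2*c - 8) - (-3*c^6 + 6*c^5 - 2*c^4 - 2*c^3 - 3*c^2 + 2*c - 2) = 7*c^6 - 4*c^5 + c^4 - 5*c^3 + 4*c^2 - 4*c - 6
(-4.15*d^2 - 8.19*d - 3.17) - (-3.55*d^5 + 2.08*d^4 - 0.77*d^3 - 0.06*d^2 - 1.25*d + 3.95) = 3.55*d^5 - 2.08*d^4 + 0.77*d^3 - 4.09*d^2 - 6.94*d - 7.12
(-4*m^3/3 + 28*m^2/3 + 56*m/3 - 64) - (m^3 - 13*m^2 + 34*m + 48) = -7*m^3/3 + 67*m^2/3 - 46*m/3 - 112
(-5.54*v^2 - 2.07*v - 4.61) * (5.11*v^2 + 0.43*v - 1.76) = -28.3094*v^4 - 12.9599*v^3 - 14.6968*v^2 + 1.6609*v + 8.1136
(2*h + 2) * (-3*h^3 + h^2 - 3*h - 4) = -6*h^4 - 4*h^3 - 4*h^2 - 14*h - 8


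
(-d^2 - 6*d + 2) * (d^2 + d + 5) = -d^4 - 7*d^3 - 9*d^2 - 28*d + 10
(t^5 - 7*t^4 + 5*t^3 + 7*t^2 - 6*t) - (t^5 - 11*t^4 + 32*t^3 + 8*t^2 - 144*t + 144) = 4*t^4 - 27*t^3 - t^2 + 138*t - 144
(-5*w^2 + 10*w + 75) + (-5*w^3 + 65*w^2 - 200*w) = -5*w^3 + 60*w^2 - 190*w + 75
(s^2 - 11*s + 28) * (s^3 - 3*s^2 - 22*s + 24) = s^5 - 14*s^4 + 39*s^3 + 182*s^2 - 880*s + 672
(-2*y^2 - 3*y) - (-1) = -2*y^2 - 3*y + 1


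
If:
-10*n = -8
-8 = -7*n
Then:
No Solution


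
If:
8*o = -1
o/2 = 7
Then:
No Solution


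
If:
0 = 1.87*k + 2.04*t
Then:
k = -1.09090909090909*t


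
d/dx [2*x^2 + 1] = 4*x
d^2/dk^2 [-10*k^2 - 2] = -20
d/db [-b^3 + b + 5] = 1 - 3*b^2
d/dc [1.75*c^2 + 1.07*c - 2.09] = 3.5*c + 1.07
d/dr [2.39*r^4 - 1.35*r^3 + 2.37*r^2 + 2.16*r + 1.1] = 9.56*r^3 - 4.05*r^2 + 4.74*r + 2.16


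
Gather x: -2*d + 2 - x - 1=-2*d - x + 1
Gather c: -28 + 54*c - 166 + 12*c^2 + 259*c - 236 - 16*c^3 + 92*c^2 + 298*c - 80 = -16*c^3 + 104*c^2 + 611*c - 510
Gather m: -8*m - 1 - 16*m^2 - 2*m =-16*m^2 - 10*m - 1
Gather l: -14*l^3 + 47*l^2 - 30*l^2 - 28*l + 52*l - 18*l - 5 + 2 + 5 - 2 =-14*l^3 + 17*l^2 + 6*l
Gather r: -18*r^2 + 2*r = -18*r^2 + 2*r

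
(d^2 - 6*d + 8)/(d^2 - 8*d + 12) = (d - 4)/(d - 6)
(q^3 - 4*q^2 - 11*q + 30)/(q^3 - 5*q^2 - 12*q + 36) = (q - 5)/(q - 6)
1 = 1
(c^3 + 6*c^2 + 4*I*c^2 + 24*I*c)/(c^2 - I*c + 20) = c*(c + 6)/(c - 5*I)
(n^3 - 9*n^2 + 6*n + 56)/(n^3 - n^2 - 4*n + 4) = (n^2 - 11*n + 28)/(n^2 - 3*n + 2)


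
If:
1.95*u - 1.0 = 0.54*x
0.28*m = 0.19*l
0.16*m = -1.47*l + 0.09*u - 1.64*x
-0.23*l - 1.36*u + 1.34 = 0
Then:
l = -4.57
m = -3.10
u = 1.76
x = 4.50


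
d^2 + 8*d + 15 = (d + 3)*(d + 5)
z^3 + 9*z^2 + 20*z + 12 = (z + 1)*(z + 2)*(z + 6)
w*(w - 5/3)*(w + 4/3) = w^3 - w^2/3 - 20*w/9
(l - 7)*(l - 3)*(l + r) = l^3 + l^2*r - 10*l^2 - 10*l*r + 21*l + 21*r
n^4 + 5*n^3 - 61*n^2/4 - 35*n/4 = n*(n - 5/2)*(n + 1/2)*(n + 7)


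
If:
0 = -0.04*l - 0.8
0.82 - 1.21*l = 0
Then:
No Solution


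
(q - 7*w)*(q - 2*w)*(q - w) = q^3 - 10*q^2*w + 23*q*w^2 - 14*w^3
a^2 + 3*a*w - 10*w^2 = (a - 2*w)*(a + 5*w)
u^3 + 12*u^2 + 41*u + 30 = (u + 1)*(u + 5)*(u + 6)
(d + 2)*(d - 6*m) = d^2 - 6*d*m + 2*d - 12*m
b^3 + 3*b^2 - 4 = (b - 1)*(b + 2)^2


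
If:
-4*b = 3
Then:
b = -3/4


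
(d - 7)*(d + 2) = d^2 - 5*d - 14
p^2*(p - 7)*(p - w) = p^4 - p^3*w - 7*p^3 + 7*p^2*w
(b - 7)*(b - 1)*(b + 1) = b^3 - 7*b^2 - b + 7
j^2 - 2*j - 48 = (j - 8)*(j + 6)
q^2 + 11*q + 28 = (q + 4)*(q + 7)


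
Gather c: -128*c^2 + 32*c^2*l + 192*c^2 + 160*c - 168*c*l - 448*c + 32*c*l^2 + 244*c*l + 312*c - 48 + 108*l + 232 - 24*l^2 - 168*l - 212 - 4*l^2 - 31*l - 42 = c^2*(32*l + 64) + c*(32*l^2 + 76*l + 24) - 28*l^2 - 91*l - 70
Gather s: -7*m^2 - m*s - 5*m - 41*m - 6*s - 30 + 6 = -7*m^2 - 46*m + s*(-m - 6) - 24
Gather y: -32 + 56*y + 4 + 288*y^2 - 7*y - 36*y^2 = 252*y^2 + 49*y - 28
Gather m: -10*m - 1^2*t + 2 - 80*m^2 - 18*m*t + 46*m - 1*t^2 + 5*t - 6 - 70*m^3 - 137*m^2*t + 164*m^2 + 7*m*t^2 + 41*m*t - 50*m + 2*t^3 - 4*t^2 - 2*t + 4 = -70*m^3 + m^2*(84 - 137*t) + m*(7*t^2 + 23*t - 14) + 2*t^3 - 5*t^2 + 2*t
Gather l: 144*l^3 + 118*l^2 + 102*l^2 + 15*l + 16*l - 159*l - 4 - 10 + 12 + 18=144*l^3 + 220*l^2 - 128*l + 16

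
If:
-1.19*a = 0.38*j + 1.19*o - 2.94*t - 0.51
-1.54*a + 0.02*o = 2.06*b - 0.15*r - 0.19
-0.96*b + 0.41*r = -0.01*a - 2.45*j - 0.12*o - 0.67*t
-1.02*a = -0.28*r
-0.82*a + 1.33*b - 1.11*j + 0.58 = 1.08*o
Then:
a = 11.8654577715398*t - 1.17980309104443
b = 0.674022361157776 - 5.78462987150302*t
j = 0.923826594876734 - 9.51055580792248*t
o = 1.31337106915102 - 6.35788532867378*t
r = 43.2241675963235*t - 4.29785411737612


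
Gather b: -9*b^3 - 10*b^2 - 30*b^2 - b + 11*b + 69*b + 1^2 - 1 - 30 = -9*b^3 - 40*b^2 + 79*b - 30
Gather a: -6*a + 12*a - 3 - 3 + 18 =6*a + 12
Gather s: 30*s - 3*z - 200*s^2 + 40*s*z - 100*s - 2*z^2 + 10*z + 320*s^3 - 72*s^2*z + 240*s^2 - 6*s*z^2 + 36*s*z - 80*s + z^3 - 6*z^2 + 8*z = 320*s^3 + s^2*(40 - 72*z) + s*(-6*z^2 + 76*z - 150) + z^3 - 8*z^2 + 15*z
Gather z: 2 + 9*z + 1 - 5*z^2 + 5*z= -5*z^2 + 14*z + 3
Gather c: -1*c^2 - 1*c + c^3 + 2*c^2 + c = c^3 + c^2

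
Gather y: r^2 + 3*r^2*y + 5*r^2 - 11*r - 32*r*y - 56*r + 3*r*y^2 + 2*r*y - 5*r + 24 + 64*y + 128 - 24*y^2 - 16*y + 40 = 6*r^2 - 72*r + y^2*(3*r - 24) + y*(3*r^2 - 30*r + 48) + 192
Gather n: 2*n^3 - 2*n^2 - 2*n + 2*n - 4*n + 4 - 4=2*n^3 - 2*n^2 - 4*n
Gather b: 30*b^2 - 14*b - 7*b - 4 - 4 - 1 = 30*b^2 - 21*b - 9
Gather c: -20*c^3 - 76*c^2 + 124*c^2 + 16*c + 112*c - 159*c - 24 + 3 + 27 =-20*c^3 + 48*c^2 - 31*c + 6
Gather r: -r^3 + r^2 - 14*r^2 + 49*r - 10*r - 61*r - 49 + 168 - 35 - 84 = -r^3 - 13*r^2 - 22*r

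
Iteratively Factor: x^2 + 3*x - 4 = (x - 1)*(x + 4)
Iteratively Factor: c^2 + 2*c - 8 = (c - 2)*(c + 4)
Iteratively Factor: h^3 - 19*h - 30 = (h - 5)*(h^2 + 5*h + 6) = (h - 5)*(h + 2)*(h + 3)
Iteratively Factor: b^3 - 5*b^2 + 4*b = (b)*(b^2 - 5*b + 4) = b*(b - 4)*(b - 1)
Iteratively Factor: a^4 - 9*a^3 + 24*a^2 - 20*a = (a)*(a^3 - 9*a^2 + 24*a - 20) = a*(a - 2)*(a^2 - 7*a + 10) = a*(a - 2)^2*(a - 5)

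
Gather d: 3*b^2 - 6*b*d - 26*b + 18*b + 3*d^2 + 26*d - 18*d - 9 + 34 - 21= 3*b^2 - 8*b + 3*d^2 + d*(8 - 6*b) + 4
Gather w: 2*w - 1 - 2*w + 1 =0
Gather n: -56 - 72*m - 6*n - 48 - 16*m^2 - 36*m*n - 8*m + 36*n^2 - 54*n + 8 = -16*m^2 - 80*m + 36*n^2 + n*(-36*m - 60) - 96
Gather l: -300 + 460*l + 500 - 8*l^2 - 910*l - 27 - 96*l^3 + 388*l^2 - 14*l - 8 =-96*l^3 + 380*l^2 - 464*l + 165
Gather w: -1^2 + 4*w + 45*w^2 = 45*w^2 + 4*w - 1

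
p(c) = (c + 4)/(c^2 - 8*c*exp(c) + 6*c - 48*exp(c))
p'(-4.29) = -0.15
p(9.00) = 0.00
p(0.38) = -0.06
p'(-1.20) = 0.04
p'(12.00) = 0.00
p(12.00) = 0.00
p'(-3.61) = -0.10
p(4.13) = -0.00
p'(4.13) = 0.00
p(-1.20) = -0.16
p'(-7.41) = -0.18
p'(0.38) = 0.05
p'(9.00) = 0.00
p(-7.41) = -0.33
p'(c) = (c + 4)*(8*c*exp(c) - 2*c + 56*exp(c) - 6)/(c^2 - 8*c*exp(c) + 6*c - 48*exp(c))^2 + 1/(c^2 - 8*c*exp(c) + 6*c - 48*exp(c)) = (c^2 - 8*c*exp(c) + 6*c + 2*(c + 4)*(4*c*exp(c) - c + 28*exp(c) - 3) - 48*exp(c))/(c^2 - 8*c*exp(c) + 6*c - 48*exp(c))^2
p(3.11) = -0.00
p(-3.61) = -0.04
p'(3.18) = 0.00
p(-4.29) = 0.04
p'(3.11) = 0.00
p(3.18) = -0.00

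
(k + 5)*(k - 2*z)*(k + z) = k^3 - k^2*z + 5*k^2 - 2*k*z^2 - 5*k*z - 10*z^2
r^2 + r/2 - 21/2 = (r - 3)*(r + 7/2)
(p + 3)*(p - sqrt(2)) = p^2 - sqrt(2)*p + 3*p - 3*sqrt(2)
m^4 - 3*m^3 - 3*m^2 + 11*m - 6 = (m - 3)*(m - 1)^2*(m + 2)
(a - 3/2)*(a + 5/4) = a^2 - a/4 - 15/8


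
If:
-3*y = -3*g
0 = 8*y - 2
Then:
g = 1/4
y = 1/4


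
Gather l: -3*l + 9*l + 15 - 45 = 6*l - 30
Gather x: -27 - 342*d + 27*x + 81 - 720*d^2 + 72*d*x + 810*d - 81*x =-720*d^2 + 468*d + x*(72*d - 54) + 54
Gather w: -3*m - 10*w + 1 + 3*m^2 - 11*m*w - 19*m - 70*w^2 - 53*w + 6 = 3*m^2 - 22*m - 70*w^2 + w*(-11*m - 63) + 7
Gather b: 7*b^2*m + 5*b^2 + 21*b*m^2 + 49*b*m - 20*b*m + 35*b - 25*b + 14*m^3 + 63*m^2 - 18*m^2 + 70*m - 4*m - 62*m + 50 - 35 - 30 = b^2*(7*m + 5) + b*(21*m^2 + 29*m + 10) + 14*m^3 + 45*m^2 + 4*m - 15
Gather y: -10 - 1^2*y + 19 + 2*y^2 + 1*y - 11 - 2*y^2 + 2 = 0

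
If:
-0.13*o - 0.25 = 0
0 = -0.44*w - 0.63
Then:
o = -1.92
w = -1.43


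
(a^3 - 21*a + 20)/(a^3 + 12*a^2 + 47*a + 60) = (a^2 - 5*a + 4)/(a^2 + 7*a + 12)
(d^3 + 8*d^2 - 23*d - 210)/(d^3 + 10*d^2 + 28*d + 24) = (d^2 + 2*d - 35)/(d^2 + 4*d + 4)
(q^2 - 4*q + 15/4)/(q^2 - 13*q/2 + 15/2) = (q - 5/2)/(q - 5)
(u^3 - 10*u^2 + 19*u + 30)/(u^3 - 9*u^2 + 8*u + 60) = (u + 1)/(u + 2)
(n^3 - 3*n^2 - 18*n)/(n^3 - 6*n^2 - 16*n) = (-n^2 + 3*n + 18)/(-n^2 + 6*n + 16)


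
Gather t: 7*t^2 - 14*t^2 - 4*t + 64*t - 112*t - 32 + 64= -7*t^2 - 52*t + 32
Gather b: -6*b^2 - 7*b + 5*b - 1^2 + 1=-6*b^2 - 2*b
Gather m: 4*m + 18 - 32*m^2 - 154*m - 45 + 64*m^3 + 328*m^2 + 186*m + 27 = 64*m^3 + 296*m^2 + 36*m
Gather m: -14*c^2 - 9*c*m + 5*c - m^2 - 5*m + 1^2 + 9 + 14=-14*c^2 + 5*c - m^2 + m*(-9*c - 5) + 24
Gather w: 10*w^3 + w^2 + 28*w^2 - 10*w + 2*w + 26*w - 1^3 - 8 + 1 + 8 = 10*w^3 + 29*w^2 + 18*w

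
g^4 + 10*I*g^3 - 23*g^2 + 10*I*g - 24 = (g - I)*(g + I)*(g + 4*I)*(g + 6*I)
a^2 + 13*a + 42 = (a + 6)*(a + 7)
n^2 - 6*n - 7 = (n - 7)*(n + 1)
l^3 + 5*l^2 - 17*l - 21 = (l - 3)*(l + 1)*(l + 7)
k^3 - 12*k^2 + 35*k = k*(k - 7)*(k - 5)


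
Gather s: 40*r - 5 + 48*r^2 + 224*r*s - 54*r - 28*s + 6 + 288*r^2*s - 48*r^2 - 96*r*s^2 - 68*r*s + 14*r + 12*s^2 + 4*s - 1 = s^2*(12 - 96*r) + s*(288*r^2 + 156*r - 24)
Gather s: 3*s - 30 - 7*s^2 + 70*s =-7*s^2 + 73*s - 30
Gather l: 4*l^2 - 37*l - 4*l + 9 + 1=4*l^2 - 41*l + 10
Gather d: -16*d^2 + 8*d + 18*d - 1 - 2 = -16*d^2 + 26*d - 3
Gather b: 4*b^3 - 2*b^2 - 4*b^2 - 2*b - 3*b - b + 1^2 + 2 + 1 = 4*b^3 - 6*b^2 - 6*b + 4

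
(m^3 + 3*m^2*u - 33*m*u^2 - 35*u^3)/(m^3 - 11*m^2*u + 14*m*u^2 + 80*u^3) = (-m^2 - 8*m*u - 7*u^2)/(-m^2 + 6*m*u + 16*u^2)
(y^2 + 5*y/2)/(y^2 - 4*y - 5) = y*(2*y + 5)/(2*(y^2 - 4*y - 5))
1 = 1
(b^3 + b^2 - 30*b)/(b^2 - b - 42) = b*(b - 5)/(b - 7)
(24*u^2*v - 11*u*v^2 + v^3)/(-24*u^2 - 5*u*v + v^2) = v*(-3*u + v)/(3*u + v)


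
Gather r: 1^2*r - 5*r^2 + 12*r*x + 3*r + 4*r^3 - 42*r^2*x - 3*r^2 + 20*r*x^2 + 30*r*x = 4*r^3 + r^2*(-42*x - 8) + r*(20*x^2 + 42*x + 4)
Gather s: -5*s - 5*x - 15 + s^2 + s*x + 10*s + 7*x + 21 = s^2 + s*(x + 5) + 2*x + 6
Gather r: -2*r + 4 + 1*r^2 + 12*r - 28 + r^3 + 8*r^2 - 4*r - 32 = r^3 + 9*r^2 + 6*r - 56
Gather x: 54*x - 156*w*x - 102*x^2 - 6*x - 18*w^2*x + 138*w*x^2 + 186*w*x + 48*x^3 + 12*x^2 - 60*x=48*x^3 + x^2*(138*w - 90) + x*(-18*w^2 + 30*w - 12)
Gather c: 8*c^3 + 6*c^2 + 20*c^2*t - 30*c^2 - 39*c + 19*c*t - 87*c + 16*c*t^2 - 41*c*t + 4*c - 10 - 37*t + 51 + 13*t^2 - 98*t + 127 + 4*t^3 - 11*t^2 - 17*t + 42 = 8*c^3 + c^2*(20*t - 24) + c*(16*t^2 - 22*t - 122) + 4*t^3 + 2*t^2 - 152*t + 210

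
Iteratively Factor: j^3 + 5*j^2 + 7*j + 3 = (j + 1)*(j^2 + 4*j + 3) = (j + 1)^2*(j + 3)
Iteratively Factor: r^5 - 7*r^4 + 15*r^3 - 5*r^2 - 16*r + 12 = (r - 2)*(r^4 - 5*r^3 + 5*r^2 + 5*r - 6) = (r - 2)*(r + 1)*(r^3 - 6*r^2 + 11*r - 6) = (r - 3)*(r - 2)*(r + 1)*(r^2 - 3*r + 2) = (r - 3)*(r - 2)*(r - 1)*(r + 1)*(r - 2)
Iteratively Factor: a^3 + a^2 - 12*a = (a + 4)*(a^2 - 3*a) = (a - 3)*(a + 4)*(a)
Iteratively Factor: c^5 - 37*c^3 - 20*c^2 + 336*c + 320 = (c - 4)*(c^4 + 4*c^3 - 21*c^2 - 104*c - 80) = (c - 5)*(c - 4)*(c^3 + 9*c^2 + 24*c + 16) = (c - 5)*(c - 4)*(c + 4)*(c^2 + 5*c + 4) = (c - 5)*(c - 4)*(c + 4)^2*(c + 1)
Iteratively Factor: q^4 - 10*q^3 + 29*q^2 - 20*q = (q - 1)*(q^3 - 9*q^2 + 20*q) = (q - 5)*(q - 1)*(q^2 - 4*q) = (q - 5)*(q - 4)*(q - 1)*(q)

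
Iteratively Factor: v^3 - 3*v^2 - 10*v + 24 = (v + 3)*(v^2 - 6*v + 8) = (v - 4)*(v + 3)*(v - 2)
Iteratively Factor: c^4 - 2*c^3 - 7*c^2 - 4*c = (c)*(c^3 - 2*c^2 - 7*c - 4) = c*(c + 1)*(c^2 - 3*c - 4) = c*(c - 4)*(c + 1)*(c + 1)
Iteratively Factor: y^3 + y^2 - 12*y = (y - 3)*(y^2 + 4*y) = (y - 3)*(y + 4)*(y)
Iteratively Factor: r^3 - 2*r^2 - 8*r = (r - 4)*(r^2 + 2*r) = (r - 4)*(r + 2)*(r)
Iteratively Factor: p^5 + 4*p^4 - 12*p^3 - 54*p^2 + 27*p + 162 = (p + 3)*(p^4 + p^3 - 15*p^2 - 9*p + 54) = (p + 3)^2*(p^3 - 2*p^2 - 9*p + 18) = (p - 3)*(p + 3)^2*(p^2 + p - 6) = (p - 3)*(p + 3)^3*(p - 2)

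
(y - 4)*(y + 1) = y^2 - 3*y - 4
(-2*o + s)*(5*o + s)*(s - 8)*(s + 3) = -10*o^2*s^2 + 50*o^2*s + 240*o^2 + 3*o*s^3 - 15*o*s^2 - 72*o*s + s^4 - 5*s^3 - 24*s^2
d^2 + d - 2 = (d - 1)*(d + 2)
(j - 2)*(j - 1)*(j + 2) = j^3 - j^2 - 4*j + 4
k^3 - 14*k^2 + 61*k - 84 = (k - 7)*(k - 4)*(k - 3)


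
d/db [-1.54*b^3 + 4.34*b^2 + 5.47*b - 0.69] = -4.62*b^2 + 8.68*b + 5.47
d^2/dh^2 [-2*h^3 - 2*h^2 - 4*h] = -12*h - 4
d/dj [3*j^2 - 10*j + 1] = 6*j - 10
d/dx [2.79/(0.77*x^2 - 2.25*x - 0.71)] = (6.2775 - 4.2966*x)/(-0.77*x^2 + 2.25*x + 0.71)^2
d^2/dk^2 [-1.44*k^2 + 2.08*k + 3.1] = -2.88000000000000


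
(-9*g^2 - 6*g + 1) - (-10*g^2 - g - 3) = g^2 - 5*g + 4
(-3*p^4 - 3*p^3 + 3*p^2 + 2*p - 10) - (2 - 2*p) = -3*p^4 - 3*p^3 + 3*p^2 + 4*p - 12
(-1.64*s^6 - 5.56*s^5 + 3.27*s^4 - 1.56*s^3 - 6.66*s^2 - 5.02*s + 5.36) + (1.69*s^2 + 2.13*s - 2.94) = -1.64*s^6 - 5.56*s^5 + 3.27*s^4 - 1.56*s^3 - 4.97*s^2 - 2.89*s + 2.42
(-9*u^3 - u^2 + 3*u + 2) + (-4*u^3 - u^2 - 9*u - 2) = -13*u^3 - 2*u^2 - 6*u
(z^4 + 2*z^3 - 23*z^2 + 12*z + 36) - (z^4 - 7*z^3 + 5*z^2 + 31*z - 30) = 9*z^3 - 28*z^2 - 19*z + 66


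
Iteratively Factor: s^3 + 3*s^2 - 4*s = (s + 4)*(s^2 - s) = s*(s + 4)*(s - 1)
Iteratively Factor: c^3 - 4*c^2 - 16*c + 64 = (c + 4)*(c^2 - 8*c + 16) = (c - 4)*(c + 4)*(c - 4)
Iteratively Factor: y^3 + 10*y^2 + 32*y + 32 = (y + 4)*(y^2 + 6*y + 8) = (y + 4)^2*(y + 2)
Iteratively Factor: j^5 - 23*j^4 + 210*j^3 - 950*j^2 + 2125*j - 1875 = (j - 3)*(j^4 - 20*j^3 + 150*j^2 - 500*j + 625) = (j - 5)*(j - 3)*(j^3 - 15*j^2 + 75*j - 125) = (j - 5)^2*(j - 3)*(j^2 - 10*j + 25) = (j - 5)^3*(j - 3)*(j - 5)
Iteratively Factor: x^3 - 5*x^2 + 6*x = (x - 2)*(x^2 - 3*x) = x*(x - 2)*(x - 3)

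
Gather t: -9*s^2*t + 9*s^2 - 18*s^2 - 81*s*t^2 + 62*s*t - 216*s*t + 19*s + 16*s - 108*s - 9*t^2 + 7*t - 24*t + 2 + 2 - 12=-9*s^2 - 73*s + t^2*(-81*s - 9) + t*(-9*s^2 - 154*s - 17) - 8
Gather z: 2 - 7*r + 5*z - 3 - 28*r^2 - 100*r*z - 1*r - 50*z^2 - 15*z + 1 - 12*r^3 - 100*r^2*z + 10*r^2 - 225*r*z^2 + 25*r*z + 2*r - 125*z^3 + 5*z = -12*r^3 - 18*r^2 - 6*r - 125*z^3 + z^2*(-225*r - 50) + z*(-100*r^2 - 75*r - 5)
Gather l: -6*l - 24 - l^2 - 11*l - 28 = -l^2 - 17*l - 52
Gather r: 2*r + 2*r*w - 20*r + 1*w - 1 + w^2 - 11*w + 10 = r*(2*w - 18) + w^2 - 10*w + 9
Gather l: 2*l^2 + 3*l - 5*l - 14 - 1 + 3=2*l^2 - 2*l - 12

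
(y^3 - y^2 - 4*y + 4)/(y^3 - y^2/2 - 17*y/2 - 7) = 2*(y^2 - 3*y + 2)/(2*y^2 - 5*y - 7)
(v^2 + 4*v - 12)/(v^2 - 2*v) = (v + 6)/v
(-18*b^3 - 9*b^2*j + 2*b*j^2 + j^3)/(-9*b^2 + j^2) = 2*b + j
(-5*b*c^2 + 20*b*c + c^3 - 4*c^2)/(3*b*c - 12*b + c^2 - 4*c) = c*(-5*b + c)/(3*b + c)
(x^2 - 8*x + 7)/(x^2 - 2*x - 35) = (x - 1)/(x + 5)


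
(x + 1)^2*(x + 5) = x^3 + 7*x^2 + 11*x + 5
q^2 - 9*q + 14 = (q - 7)*(q - 2)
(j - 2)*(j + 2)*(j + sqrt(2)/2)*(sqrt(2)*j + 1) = sqrt(2)*j^4 + 2*j^3 - 7*sqrt(2)*j^2/2 - 8*j - 2*sqrt(2)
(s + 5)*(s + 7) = s^2 + 12*s + 35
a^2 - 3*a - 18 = (a - 6)*(a + 3)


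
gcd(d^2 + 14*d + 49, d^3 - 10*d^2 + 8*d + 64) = 1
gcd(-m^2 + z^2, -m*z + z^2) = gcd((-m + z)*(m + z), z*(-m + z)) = -m + z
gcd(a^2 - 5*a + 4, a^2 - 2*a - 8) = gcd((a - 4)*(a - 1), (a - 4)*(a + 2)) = a - 4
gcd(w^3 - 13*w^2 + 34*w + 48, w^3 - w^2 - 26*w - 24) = w^2 - 5*w - 6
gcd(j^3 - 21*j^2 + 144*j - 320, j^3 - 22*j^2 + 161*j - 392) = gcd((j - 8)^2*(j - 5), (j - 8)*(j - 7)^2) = j - 8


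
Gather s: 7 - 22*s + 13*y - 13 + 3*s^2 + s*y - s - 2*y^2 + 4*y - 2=3*s^2 + s*(y - 23) - 2*y^2 + 17*y - 8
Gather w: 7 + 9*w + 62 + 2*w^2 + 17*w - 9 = 2*w^2 + 26*w + 60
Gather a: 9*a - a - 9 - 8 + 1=8*a - 16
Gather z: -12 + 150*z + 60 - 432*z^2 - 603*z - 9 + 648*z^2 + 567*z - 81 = 216*z^2 + 114*z - 42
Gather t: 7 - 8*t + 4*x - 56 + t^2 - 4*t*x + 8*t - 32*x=t^2 - 4*t*x - 28*x - 49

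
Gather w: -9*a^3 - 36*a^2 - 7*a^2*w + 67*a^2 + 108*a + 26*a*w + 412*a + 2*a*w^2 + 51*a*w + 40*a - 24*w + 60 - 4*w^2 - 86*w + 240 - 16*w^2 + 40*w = -9*a^3 + 31*a^2 + 560*a + w^2*(2*a - 20) + w*(-7*a^2 + 77*a - 70) + 300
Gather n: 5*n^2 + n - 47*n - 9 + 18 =5*n^2 - 46*n + 9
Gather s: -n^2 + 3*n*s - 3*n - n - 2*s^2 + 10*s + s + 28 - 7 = -n^2 - 4*n - 2*s^2 + s*(3*n + 11) + 21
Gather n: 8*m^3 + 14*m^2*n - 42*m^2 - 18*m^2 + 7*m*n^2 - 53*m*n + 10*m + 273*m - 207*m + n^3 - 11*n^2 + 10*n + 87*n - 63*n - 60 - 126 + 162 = 8*m^3 - 60*m^2 + 76*m + n^3 + n^2*(7*m - 11) + n*(14*m^2 - 53*m + 34) - 24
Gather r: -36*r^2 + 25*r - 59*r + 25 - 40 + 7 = -36*r^2 - 34*r - 8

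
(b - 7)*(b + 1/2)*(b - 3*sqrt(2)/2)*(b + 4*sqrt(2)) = b^4 - 13*b^3/2 + 5*sqrt(2)*b^3/2 - 65*sqrt(2)*b^2/4 - 31*b^2/2 - 35*sqrt(2)*b/4 + 78*b + 42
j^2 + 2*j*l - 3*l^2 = (j - l)*(j + 3*l)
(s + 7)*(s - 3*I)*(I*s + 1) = I*s^3 + 4*s^2 + 7*I*s^2 + 28*s - 3*I*s - 21*I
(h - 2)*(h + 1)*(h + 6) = h^3 + 5*h^2 - 8*h - 12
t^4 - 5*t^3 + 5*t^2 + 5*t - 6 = (t - 3)*(t - 2)*(t - 1)*(t + 1)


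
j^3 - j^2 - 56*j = j*(j - 8)*(j + 7)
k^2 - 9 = (k - 3)*(k + 3)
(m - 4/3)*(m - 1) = m^2 - 7*m/3 + 4/3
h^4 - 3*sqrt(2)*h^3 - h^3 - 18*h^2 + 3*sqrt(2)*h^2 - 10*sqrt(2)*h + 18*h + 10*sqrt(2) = (h - 1)*(h - 5*sqrt(2))*(h + sqrt(2))^2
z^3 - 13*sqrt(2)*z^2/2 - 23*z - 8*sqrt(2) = (z - 8*sqrt(2))*(z + sqrt(2)/2)*(z + sqrt(2))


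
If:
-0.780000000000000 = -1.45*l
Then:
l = 0.54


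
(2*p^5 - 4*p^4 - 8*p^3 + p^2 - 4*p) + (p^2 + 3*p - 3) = 2*p^5 - 4*p^4 - 8*p^3 + 2*p^2 - p - 3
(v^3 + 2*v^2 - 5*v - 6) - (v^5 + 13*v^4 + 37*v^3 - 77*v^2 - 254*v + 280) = -v^5 - 13*v^4 - 36*v^3 + 79*v^2 + 249*v - 286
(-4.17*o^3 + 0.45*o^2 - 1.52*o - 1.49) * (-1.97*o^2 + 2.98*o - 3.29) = 8.2149*o^5 - 13.3131*o^4 + 18.0547*o^3 - 3.0748*o^2 + 0.5606*o + 4.9021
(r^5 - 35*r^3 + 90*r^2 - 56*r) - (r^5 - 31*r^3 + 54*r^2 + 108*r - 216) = -4*r^3 + 36*r^2 - 164*r + 216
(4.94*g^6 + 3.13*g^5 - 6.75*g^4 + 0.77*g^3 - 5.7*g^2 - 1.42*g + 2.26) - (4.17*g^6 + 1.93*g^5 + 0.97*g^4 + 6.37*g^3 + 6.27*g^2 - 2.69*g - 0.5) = 0.77*g^6 + 1.2*g^5 - 7.72*g^4 - 5.6*g^3 - 11.97*g^2 + 1.27*g + 2.76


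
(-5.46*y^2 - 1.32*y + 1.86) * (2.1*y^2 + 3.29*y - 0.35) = -11.466*y^4 - 20.7354*y^3 + 1.4742*y^2 + 6.5814*y - 0.651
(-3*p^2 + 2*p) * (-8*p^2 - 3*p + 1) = 24*p^4 - 7*p^3 - 9*p^2 + 2*p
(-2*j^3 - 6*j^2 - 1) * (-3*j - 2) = 6*j^4 + 22*j^3 + 12*j^2 + 3*j + 2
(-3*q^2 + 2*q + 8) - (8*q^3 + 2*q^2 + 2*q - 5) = -8*q^3 - 5*q^2 + 13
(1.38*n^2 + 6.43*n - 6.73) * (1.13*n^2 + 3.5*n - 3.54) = 1.5594*n^4 + 12.0959*n^3 + 10.0149*n^2 - 46.3172*n + 23.8242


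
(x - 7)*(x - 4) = x^2 - 11*x + 28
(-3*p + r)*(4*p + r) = -12*p^2 + p*r + r^2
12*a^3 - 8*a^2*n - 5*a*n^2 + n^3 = (-6*a + n)*(-a + n)*(2*a + n)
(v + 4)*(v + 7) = v^2 + 11*v + 28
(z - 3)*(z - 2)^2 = z^3 - 7*z^2 + 16*z - 12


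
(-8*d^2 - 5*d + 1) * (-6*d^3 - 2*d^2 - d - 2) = 48*d^5 + 46*d^4 + 12*d^3 + 19*d^2 + 9*d - 2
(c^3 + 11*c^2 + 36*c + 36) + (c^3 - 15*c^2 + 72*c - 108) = 2*c^3 - 4*c^2 + 108*c - 72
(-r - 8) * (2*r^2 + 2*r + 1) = -2*r^3 - 18*r^2 - 17*r - 8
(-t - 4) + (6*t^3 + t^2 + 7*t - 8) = 6*t^3 + t^2 + 6*t - 12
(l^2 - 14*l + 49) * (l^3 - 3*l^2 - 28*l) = l^5 - 17*l^4 + 63*l^3 + 245*l^2 - 1372*l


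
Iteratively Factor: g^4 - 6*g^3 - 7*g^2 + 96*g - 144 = (g - 4)*(g^3 - 2*g^2 - 15*g + 36) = (g - 4)*(g - 3)*(g^2 + g - 12) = (g - 4)*(g - 3)*(g + 4)*(g - 3)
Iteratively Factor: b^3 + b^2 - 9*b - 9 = (b - 3)*(b^2 + 4*b + 3) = (b - 3)*(b + 1)*(b + 3)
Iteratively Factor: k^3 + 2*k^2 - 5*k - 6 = (k + 1)*(k^2 + k - 6) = (k - 2)*(k + 1)*(k + 3)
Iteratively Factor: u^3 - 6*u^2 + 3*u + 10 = (u - 5)*(u^2 - u - 2) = (u - 5)*(u + 1)*(u - 2)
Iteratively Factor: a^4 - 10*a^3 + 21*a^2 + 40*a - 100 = (a - 5)*(a^3 - 5*a^2 - 4*a + 20) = (a - 5)*(a + 2)*(a^2 - 7*a + 10) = (a - 5)*(a - 2)*(a + 2)*(a - 5)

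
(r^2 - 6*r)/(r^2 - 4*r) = (r - 6)/(r - 4)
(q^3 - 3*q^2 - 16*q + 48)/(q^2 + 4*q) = q - 7 + 12/q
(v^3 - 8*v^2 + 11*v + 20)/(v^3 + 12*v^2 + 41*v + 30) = (v^2 - 9*v + 20)/(v^2 + 11*v + 30)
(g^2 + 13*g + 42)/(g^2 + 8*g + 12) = (g + 7)/(g + 2)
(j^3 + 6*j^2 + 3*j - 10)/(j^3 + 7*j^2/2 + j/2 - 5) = 2*(j + 5)/(2*j + 5)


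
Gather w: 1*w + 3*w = 4*w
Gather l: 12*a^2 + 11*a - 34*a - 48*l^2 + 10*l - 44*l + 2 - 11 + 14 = 12*a^2 - 23*a - 48*l^2 - 34*l + 5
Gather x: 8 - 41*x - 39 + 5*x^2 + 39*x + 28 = 5*x^2 - 2*x - 3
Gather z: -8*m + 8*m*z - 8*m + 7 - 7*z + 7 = -16*m + z*(8*m - 7) + 14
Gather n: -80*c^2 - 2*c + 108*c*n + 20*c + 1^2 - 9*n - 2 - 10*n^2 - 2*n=-80*c^2 + 18*c - 10*n^2 + n*(108*c - 11) - 1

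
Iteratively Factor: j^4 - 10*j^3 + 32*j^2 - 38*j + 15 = (j - 1)*(j^3 - 9*j^2 + 23*j - 15) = (j - 3)*(j - 1)*(j^2 - 6*j + 5) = (j - 3)*(j - 1)^2*(j - 5)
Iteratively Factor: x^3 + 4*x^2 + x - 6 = (x - 1)*(x^2 + 5*x + 6) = (x - 1)*(x + 2)*(x + 3)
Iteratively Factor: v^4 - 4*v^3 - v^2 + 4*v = (v)*(v^3 - 4*v^2 - v + 4) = v*(v - 4)*(v^2 - 1) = v*(v - 4)*(v - 1)*(v + 1)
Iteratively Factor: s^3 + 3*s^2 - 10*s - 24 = (s + 4)*(s^2 - s - 6) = (s + 2)*(s + 4)*(s - 3)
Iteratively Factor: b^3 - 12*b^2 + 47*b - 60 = (b - 3)*(b^2 - 9*b + 20) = (b - 5)*(b - 3)*(b - 4)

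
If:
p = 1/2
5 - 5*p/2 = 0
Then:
No Solution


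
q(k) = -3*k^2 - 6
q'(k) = -6*k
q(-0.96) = -8.76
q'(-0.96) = 5.76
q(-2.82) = -29.86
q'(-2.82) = 16.92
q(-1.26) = -10.76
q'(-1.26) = 7.56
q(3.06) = -34.09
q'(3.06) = -18.36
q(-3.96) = -53.04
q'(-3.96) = 23.76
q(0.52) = -6.81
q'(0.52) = -3.12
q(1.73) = -14.98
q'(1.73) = -10.38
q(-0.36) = -6.39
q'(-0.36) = 2.16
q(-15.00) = -681.00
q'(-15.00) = 90.00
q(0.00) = -6.00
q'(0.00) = 0.00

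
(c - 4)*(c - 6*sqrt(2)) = c^2 - 6*sqrt(2)*c - 4*c + 24*sqrt(2)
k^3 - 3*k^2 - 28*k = k*(k - 7)*(k + 4)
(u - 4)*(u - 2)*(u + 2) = u^3 - 4*u^2 - 4*u + 16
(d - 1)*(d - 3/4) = d^2 - 7*d/4 + 3/4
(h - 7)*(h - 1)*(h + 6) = h^3 - 2*h^2 - 41*h + 42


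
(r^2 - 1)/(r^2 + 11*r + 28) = (r^2 - 1)/(r^2 + 11*r + 28)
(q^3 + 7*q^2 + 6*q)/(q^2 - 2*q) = (q^2 + 7*q + 6)/(q - 2)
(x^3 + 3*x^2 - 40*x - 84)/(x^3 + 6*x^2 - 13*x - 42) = (x - 6)/(x - 3)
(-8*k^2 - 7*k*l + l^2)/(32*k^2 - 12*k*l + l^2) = (-k - l)/(4*k - l)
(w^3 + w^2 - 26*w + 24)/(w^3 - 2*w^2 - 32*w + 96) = (w - 1)/(w - 4)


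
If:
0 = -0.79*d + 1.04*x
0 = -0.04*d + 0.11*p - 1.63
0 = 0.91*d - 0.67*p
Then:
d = 14.90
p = 20.24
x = 11.32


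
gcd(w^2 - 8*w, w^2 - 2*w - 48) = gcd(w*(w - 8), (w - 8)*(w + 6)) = w - 8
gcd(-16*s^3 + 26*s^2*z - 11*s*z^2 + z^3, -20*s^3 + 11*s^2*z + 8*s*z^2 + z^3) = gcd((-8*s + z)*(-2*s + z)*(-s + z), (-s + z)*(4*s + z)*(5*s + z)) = -s + z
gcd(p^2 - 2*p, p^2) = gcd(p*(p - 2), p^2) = p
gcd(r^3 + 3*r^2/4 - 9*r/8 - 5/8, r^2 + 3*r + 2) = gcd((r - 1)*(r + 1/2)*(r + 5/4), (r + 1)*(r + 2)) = 1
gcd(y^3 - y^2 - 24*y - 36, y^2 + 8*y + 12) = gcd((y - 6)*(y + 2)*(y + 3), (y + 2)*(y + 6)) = y + 2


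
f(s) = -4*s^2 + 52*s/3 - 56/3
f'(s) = 52/3 - 8*s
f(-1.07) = -41.79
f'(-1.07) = 25.89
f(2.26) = 0.08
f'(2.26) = -0.75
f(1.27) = -3.10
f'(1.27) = 7.17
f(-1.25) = -46.58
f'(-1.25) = 27.33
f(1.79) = -0.46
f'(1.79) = 3.01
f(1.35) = -2.56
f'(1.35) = 6.53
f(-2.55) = -88.88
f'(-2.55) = 37.73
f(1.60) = -1.17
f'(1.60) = 4.53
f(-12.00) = -802.67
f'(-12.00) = 113.33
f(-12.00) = -802.67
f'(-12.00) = 113.33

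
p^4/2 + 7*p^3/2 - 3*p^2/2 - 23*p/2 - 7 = (p/2 + 1/2)*(p - 2)*(p + 1)*(p + 7)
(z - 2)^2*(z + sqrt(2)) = z^3 - 4*z^2 + sqrt(2)*z^2 - 4*sqrt(2)*z + 4*z + 4*sqrt(2)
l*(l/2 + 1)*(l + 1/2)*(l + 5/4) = l^4/2 + 15*l^3/8 + 33*l^2/16 + 5*l/8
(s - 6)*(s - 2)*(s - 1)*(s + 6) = s^4 - 3*s^3 - 34*s^2 + 108*s - 72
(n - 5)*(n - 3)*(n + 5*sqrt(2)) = n^3 - 8*n^2 + 5*sqrt(2)*n^2 - 40*sqrt(2)*n + 15*n + 75*sqrt(2)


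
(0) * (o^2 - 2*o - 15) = 0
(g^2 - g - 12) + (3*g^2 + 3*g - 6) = 4*g^2 + 2*g - 18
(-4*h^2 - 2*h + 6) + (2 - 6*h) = -4*h^2 - 8*h + 8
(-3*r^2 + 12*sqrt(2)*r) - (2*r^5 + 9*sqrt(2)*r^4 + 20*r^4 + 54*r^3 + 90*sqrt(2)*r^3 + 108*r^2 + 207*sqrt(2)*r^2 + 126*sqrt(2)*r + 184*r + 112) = -2*r^5 - 20*r^4 - 9*sqrt(2)*r^4 - 90*sqrt(2)*r^3 - 54*r^3 - 207*sqrt(2)*r^2 - 111*r^2 - 184*r - 114*sqrt(2)*r - 112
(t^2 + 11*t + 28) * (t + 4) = t^3 + 15*t^2 + 72*t + 112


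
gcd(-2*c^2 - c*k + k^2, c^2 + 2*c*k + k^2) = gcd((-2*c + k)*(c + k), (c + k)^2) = c + k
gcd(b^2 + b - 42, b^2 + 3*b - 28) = b + 7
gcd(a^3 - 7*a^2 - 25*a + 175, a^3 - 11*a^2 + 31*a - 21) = a - 7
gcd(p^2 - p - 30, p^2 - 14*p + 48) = p - 6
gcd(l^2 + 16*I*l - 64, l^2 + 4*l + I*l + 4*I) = 1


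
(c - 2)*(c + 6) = c^2 + 4*c - 12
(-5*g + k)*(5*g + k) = -25*g^2 + k^2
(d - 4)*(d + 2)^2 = d^3 - 12*d - 16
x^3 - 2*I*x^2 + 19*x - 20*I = (x - 5*I)*(x - I)*(x + 4*I)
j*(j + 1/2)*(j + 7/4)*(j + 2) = j^4 + 17*j^3/4 + 43*j^2/8 + 7*j/4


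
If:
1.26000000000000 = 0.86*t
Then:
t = 1.47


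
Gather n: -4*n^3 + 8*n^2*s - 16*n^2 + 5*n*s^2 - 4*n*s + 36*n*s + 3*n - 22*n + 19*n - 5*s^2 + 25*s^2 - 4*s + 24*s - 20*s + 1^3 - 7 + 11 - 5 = -4*n^3 + n^2*(8*s - 16) + n*(5*s^2 + 32*s) + 20*s^2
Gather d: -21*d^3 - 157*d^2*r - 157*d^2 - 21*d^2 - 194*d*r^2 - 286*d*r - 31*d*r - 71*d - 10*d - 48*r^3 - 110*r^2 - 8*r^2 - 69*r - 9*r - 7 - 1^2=-21*d^3 + d^2*(-157*r - 178) + d*(-194*r^2 - 317*r - 81) - 48*r^3 - 118*r^2 - 78*r - 8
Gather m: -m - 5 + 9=4 - m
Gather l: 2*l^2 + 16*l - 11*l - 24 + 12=2*l^2 + 5*l - 12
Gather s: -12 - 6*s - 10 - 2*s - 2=-8*s - 24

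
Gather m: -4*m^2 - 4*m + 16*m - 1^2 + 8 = -4*m^2 + 12*m + 7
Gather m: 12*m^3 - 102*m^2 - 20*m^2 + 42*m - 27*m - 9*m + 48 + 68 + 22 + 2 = 12*m^3 - 122*m^2 + 6*m + 140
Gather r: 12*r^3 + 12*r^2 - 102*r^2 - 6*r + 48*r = 12*r^3 - 90*r^2 + 42*r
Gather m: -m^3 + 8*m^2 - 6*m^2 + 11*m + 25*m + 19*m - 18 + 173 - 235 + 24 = -m^3 + 2*m^2 + 55*m - 56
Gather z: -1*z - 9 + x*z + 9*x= 9*x + z*(x - 1) - 9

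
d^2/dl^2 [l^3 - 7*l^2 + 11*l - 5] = 6*l - 14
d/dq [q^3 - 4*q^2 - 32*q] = 3*q^2 - 8*q - 32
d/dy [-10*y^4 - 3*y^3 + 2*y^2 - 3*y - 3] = -40*y^3 - 9*y^2 + 4*y - 3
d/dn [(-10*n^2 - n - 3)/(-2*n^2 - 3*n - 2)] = 7*(4*n^2 + 4*n - 1)/(4*n^4 + 12*n^3 + 17*n^2 + 12*n + 4)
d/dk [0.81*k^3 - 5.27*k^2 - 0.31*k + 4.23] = 2.43*k^2 - 10.54*k - 0.31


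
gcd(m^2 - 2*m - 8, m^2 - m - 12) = m - 4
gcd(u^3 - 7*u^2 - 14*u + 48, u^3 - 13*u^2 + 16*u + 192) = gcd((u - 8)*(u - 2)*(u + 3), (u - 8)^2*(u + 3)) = u^2 - 5*u - 24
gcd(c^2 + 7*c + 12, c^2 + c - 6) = c + 3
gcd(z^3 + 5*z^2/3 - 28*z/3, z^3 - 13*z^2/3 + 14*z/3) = z^2 - 7*z/3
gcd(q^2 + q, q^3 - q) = q^2 + q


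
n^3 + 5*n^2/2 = n^2*(n + 5/2)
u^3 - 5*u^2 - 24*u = u*(u - 8)*(u + 3)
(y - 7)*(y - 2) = y^2 - 9*y + 14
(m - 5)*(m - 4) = m^2 - 9*m + 20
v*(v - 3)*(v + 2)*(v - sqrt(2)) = v^4 - sqrt(2)*v^3 - v^3 - 6*v^2 + sqrt(2)*v^2 + 6*sqrt(2)*v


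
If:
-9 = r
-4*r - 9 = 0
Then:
No Solution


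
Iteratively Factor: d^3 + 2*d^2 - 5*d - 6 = (d + 1)*(d^2 + d - 6) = (d - 2)*(d + 1)*(d + 3)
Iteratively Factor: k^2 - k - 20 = (k + 4)*(k - 5)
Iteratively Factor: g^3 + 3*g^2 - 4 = (g + 2)*(g^2 + g - 2) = (g - 1)*(g + 2)*(g + 2)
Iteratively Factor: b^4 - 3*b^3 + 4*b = (b - 2)*(b^3 - b^2 - 2*b) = (b - 2)*(b + 1)*(b^2 - 2*b) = b*(b - 2)*(b + 1)*(b - 2)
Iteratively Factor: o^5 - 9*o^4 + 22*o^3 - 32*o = (o + 1)*(o^4 - 10*o^3 + 32*o^2 - 32*o) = o*(o + 1)*(o^3 - 10*o^2 + 32*o - 32) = o*(o - 4)*(o + 1)*(o^2 - 6*o + 8) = o*(o - 4)^2*(o + 1)*(o - 2)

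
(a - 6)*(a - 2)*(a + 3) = a^3 - 5*a^2 - 12*a + 36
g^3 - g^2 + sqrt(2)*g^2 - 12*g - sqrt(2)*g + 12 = (g - 1)*(g - 2*sqrt(2))*(g + 3*sqrt(2))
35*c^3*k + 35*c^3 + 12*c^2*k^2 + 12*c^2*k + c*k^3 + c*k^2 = (5*c + k)*(7*c + k)*(c*k + c)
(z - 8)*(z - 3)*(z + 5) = z^3 - 6*z^2 - 31*z + 120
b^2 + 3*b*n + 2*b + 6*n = (b + 2)*(b + 3*n)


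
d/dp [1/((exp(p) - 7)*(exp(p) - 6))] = (13 - 2*exp(p))*exp(p)/(exp(4*p) - 26*exp(3*p) + 253*exp(2*p) - 1092*exp(p) + 1764)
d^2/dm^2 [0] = 0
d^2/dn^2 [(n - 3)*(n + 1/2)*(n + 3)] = 6*n + 1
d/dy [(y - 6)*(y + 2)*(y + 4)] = 3*y^2 - 28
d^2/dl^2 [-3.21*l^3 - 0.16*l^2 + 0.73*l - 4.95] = -19.26*l - 0.32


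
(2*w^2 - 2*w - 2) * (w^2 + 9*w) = 2*w^4 + 16*w^3 - 20*w^2 - 18*w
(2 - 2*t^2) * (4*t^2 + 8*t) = -8*t^4 - 16*t^3 + 8*t^2 + 16*t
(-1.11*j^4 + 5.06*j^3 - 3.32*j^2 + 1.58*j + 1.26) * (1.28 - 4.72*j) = 5.2392*j^5 - 25.304*j^4 + 22.1472*j^3 - 11.7072*j^2 - 3.9248*j + 1.6128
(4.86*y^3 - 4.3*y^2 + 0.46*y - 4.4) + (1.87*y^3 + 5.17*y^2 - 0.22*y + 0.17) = 6.73*y^3 + 0.87*y^2 + 0.24*y - 4.23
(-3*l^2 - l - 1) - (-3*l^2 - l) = -1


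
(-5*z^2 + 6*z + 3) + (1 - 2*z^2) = -7*z^2 + 6*z + 4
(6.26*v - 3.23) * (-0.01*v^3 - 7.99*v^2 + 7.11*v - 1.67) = -0.0626*v^4 - 49.9851*v^3 + 70.3163*v^2 - 33.4195*v + 5.3941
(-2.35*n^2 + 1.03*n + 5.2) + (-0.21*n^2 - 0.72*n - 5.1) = -2.56*n^2 + 0.31*n + 0.100000000000001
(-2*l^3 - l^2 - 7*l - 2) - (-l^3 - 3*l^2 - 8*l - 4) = -l^3 + 2*l^2 + l + 2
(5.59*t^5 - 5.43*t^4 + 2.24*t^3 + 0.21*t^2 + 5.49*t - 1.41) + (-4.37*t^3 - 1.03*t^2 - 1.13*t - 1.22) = 5.59*t^5 - 5.43*t^4 - 2.13*t^3 - 0.82*t^2 + 4.36*t - 2.63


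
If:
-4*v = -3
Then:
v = 3/4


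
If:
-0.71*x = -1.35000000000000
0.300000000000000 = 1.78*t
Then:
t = 0.17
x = 1.90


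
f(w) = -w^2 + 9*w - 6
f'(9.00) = -9.00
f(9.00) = -6.00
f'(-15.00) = 39.00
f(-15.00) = -366.00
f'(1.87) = 5.26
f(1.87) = 7.33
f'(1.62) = 5.76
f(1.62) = 5.96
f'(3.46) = 2.08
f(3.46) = 13.17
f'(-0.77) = 10.54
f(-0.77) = -13.52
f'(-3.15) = 15.30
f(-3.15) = -44.27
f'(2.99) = 3.02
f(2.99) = 11.97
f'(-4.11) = 17.22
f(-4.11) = -59.88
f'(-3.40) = 15.80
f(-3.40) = -48.16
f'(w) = 9 - 2*w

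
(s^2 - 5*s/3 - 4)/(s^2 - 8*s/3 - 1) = (3*s + 4)/(3*s + 1)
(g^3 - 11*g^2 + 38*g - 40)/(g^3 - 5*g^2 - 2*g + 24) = (g^2 - 7*g + 10)/(g^2 - g - 6)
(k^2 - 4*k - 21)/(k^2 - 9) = (k - 7)/(k - 3)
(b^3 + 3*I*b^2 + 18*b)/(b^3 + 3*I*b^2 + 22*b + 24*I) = b*(b - 3*I)/(b^2 - 3*I*b + 4)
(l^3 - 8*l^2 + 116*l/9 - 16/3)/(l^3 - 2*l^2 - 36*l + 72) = (l^2 - 2*l + 8/9)/(l^2 + 4*l - 12)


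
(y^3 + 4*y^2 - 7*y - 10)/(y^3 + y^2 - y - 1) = (y^2 + 3*y - 10)/(y^2 - 1)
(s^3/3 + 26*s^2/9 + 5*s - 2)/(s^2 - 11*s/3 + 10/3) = (3*s^3 + 26*s^2 + 45*s - 18)/(3*(3*s^2 - 11*s + 10))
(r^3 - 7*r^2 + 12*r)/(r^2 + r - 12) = r*(r - 4)/(r + 4)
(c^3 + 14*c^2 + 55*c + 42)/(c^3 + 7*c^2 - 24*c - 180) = (c^2 + 8*c + 7)/(c^2 + c - 30)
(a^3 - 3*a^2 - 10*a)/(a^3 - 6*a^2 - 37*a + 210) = a*(a + 2)/(a^2 - a - 42)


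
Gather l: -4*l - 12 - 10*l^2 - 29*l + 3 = -10*l^2 - 33*l - 9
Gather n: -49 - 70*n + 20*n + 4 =-50*n - 45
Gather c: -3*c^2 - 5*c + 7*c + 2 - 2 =-3*c^2 + 2*c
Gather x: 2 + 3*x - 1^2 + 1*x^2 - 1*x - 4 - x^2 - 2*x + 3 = 0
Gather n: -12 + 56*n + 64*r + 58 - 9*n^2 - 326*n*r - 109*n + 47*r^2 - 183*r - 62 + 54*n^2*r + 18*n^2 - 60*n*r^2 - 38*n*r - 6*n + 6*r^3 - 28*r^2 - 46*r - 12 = n^2*(54*r + 9) + n*(-60*r^2 - 364*r - 59) + 6*r^3 + 19*r^2 - 165*r - 28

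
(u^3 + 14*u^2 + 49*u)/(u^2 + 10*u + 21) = u*(u + 7)/(u + 3)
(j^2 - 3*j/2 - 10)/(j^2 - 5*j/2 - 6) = (2*j + 5)/(2*j + 3)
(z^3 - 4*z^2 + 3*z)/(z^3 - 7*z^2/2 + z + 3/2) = 2*z/(2*z + 1)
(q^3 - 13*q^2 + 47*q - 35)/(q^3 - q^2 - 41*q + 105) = (q^2 - 8*q + 7)/(q^2 + 4*q - 21)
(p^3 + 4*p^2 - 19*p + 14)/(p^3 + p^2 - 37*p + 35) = (p - 2)/(p - 5)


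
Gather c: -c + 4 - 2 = 2 - c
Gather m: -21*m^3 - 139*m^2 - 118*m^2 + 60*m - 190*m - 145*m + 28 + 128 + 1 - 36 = -21*m^3 - 257*m^2 - 275*m + 121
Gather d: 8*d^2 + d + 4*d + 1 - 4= 8*d^2 + 5*d - 3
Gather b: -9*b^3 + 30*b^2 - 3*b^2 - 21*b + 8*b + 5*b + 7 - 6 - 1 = -9*b^3 + 27*b^2 - 8*b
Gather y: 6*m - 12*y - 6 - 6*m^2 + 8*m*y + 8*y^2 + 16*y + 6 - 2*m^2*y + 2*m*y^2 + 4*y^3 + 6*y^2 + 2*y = -6*m^2 + 6*m + 4*y^3 + y^2*(2*m + 14) + y*(-2*m^2 + 8*m + 6)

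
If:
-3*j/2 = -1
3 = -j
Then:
No Solution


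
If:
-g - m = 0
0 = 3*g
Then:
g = 0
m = 0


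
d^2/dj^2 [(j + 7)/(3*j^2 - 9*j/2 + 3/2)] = 4*((j + 7)*(4*j - 3)^2 - (6*j + 11)*(2*j^2 - 3*j + 1))/(3*(2*j^2 - 3*j + 1)^3)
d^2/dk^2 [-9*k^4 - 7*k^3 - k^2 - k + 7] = -108*k^2 - 42*k - 2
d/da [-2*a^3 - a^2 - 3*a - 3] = -6*a^2 - 2*a - 3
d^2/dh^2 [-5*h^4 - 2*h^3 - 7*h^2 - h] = -60*h^2 - 12*h - 14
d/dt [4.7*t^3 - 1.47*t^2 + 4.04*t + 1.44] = 14.1*t^2 - 2.94*t + 4.04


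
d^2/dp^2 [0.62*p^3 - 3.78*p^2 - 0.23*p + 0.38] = 3.72*p - 7.56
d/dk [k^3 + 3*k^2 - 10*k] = 3*k^2 + 6*k - 10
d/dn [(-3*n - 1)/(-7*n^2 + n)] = (-21*n^2 - 14*n + 1)/(n^2*(49*n^2 - 14*n + 1))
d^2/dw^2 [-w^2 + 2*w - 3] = -2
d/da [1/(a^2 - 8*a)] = 2*(4 - a)/(a^2*(a - 8)^2)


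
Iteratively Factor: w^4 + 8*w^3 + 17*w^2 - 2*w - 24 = (w + 2)*(w^3 + 6*w^2 + 5*w - 12) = (w + 2)*(w + 4)*(w^2 + 2*w - 3) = (w - 1)*(w + 2)*(w + 4)*(w + 3)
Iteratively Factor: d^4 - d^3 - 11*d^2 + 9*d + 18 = (d + 1)*(d^3 - 2*d^2 - 9*d + 18) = (d - 3)*(d + 1)*(d^2 + d - 6) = (d - 3)*(d + 1)*(d + 3)*(d - 2)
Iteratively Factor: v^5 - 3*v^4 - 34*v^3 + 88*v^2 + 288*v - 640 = (v - 5)*(v^4 + 2*v^3 - 24*v^2 - 32*v + 128) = (v - 5)*(v + 4)*(v^3 - 2*v^2 - 16*v + 32) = (v - 5)*(v - 4)*(v + 4)*(v^2 + 2*v - 8) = (v - 5)*(v - 4)*(v - 2)*(v + 4)*(v + 4)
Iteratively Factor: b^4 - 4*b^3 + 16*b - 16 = (b - 2)*(b^3 - 2*b^2 - 4*b + 8) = (b - 2)^2*(b^2 - 4) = (b - 2)^3*(b + 2)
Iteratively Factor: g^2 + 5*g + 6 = (g + 2)*(g + 3)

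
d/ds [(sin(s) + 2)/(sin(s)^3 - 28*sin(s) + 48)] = (-2*sin(s)^3 - 6*sin(s)^2 + 104)*cos(s)/(sin(s)^3 - 28*sin(s) + 48)^2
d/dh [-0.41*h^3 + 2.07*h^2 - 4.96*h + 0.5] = -1.23*h^2 + 4.14*h - 4.96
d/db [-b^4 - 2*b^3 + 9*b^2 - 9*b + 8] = -4*b^3 - 6*b^2 + 18*b - 9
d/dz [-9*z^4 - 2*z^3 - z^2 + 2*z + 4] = -36*z^3 - 6*z^2 - 2*z + 2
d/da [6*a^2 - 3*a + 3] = 12*a - 3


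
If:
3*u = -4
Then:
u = -4/3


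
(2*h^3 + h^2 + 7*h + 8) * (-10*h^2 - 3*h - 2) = -20*h^5 - 16*h^4 - 77*h^3 - 103*h^2 - 38*h - 16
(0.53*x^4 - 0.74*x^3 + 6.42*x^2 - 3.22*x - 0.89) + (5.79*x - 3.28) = 0.53*x^4 - 0.74*x^3 + 6.42*x^2 + 2.57*x - 4.17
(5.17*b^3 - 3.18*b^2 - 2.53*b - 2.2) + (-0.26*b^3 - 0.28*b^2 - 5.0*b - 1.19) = 4.91*b^3 - 3.46*b^2 - 7.53*b - 3.39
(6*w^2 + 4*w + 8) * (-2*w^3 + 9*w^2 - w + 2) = -12*w^5 + 46*w^4 + 14*w^3 + 80*w^2 + 16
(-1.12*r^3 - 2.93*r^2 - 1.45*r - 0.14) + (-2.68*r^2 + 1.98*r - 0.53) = -1.12*r^3 - 5.61*r^2 + 0.53*r - 0.67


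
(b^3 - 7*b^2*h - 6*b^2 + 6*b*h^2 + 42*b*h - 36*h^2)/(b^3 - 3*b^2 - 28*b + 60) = (b^2 - 7*b*h + 6*h^2)/(b^2 + 3*b - 10)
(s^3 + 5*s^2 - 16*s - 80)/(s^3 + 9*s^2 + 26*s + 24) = (s^2 + s - 20)/(s^2 + 5*s + 6)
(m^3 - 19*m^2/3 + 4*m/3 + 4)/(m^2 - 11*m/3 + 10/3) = (3*m^3 - 19*m^2 + 4*m + 12)/(3*m^2 - 11*m + 10)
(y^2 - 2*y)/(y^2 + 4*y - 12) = y/(y + 6)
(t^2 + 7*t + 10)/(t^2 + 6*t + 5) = (t + 2)/(t + 1)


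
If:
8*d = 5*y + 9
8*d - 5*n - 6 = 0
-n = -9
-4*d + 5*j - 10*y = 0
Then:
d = 51/8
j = 219/10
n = 9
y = 42/5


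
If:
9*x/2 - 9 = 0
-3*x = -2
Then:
No Solution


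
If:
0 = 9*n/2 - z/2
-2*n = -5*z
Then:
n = 0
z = 0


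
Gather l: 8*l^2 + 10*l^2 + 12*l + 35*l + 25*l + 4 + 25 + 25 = 18*l^2 + 72*l + 54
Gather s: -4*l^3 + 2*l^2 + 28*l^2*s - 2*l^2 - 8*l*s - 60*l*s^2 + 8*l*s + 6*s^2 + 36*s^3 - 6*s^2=-4*l^3 + 28*l^2*s - 60*l*s^2 + 36*s^3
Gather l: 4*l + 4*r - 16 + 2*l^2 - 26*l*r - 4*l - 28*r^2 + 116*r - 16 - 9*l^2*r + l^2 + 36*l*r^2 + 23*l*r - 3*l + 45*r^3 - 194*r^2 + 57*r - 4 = l^2*(3 - 9*r) + l*(36*r^2 - 3*r - 3) + 45*r^3 - 222*r^2 + 177*r - 36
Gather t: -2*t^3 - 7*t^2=-2*t^3 - 7*t^2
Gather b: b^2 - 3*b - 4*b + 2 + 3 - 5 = b^2 - 7*b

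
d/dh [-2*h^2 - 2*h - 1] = -4*h - 2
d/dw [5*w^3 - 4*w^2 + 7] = w*(15*w - 8)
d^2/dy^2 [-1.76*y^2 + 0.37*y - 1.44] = -3.52000000000000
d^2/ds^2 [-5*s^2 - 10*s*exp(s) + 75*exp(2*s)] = -10*s*exp(s) + 300*exp(2*s) - 20*exp(s) - 10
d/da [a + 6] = 1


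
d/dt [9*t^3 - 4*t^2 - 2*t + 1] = 27*t^2 - 8*t - 2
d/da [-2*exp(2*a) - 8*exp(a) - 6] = 4*(-exp(a) - 2)*exp(a)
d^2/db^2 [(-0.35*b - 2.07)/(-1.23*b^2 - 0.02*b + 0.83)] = ((0.35*b + 2.07)*(2.46*b + 0.02)*(4.92*b + 0.04) - (2.583*b + 5.1062)*(1.23*b^2 + 0.02*b - 0.83))/(1.23*b^2 + 0.02*b - 0.83)^3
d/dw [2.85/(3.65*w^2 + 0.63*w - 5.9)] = (-20.805*w - 1.7955)/(3.65*w^2 + 0.63*w - 5.9)^2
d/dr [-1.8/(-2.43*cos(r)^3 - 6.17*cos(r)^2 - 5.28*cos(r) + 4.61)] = (13.122*cos(r)^2 + 22.212*cos(r) + 9.504)*sin(r)/(2.43*cos(r)^3 + 6.17*cos(r)^2 + 5.28*cos(r) - 4.61)^2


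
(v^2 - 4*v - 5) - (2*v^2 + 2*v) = -v^2 - 6*v - 5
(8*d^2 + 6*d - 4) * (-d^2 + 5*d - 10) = -8*d^4 + 34*d^3 - 46*d^2 - 80*d + 40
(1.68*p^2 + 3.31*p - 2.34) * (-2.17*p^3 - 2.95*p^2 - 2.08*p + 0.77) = -3.6456*p^5 - 12.1387*p^4 - 8.1811*p^3 + 1.3118*p^2 + 7.4159*p - 1.8018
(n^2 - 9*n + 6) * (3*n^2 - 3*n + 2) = 3*n^4 - 30*n^3 + 47*n^2 - 36*n + 12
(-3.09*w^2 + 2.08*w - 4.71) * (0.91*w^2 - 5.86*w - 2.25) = -2.8119*w^4 + 20.0002*w^3 - 9.5224*w^2 + 22.9206*w + 10.5975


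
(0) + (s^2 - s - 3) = s^2 - s - 3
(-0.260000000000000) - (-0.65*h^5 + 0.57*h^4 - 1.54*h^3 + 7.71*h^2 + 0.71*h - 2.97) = 0.65*h^5 - 0.57*h^4 + 1.54*h^3 - 7.71*h^2 - 0.71*h + 2.71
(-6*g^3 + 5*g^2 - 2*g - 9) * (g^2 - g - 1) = -6*g^5 + 11*g^4 - g^3 - 12*g^2 + 11*g + 9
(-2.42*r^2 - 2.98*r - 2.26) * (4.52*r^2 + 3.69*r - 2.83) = -10.9384*r^4 - 22.3994*r^3 - 14.3628*r^2 + 0.0940000000000012*r + 6.3958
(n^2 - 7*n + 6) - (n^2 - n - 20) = 26 - 6*n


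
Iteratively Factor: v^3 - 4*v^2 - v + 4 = (v - 4)*(v^2 - 1) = (v - 4)*(v + 1)*(v - 1)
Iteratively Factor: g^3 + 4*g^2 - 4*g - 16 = (g + 4)*(g^2 - 4) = (g + 2)*(g + 4)*(g - 2)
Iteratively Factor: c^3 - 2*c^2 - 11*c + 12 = (c - 4)*(c^2 + 2*c - 3) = (c - 4)*(c + 3)*(c - 1)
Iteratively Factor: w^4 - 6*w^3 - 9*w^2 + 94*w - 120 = (w + 4)*(w^3 - 10*w^2 + 31*w - 30) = (w - 3)*(w + 4)*(w^2 - 7*w + 10) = (w - 5)*(w - 3)*(w + 4)*(w - 2)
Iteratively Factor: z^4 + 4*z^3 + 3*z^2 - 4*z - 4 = (z + 1)*(z^3 + 3*z^2 - 4) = (z + 1)*(z + 2)*(z^2 + z - 2) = (z + 1)*(z + 2)^2*(z - 1)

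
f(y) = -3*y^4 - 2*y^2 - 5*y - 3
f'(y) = -12*y^3 - 4*y - 5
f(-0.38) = -1.45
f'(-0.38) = -2.82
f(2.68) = -185.53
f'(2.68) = -246.71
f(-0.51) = -1.17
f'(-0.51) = -1.37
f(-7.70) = -10628.99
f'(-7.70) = 5504.20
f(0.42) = -5.55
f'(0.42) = -7.57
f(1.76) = -46.78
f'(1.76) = -77.46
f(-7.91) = -11832.89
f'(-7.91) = 5965.60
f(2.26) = -102.78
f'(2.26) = -152.56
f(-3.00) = -249.00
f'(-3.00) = 331.00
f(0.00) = -3.00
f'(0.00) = -5.00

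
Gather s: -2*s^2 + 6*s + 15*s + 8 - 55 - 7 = -2*s^2 + 21*s - 54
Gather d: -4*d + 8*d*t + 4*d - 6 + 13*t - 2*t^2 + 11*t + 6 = 8*d*t - 2*t^2 + 24*t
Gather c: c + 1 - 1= c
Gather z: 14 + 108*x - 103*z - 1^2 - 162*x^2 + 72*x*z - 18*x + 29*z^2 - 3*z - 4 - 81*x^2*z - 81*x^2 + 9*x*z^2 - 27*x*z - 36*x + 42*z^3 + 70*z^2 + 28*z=-243*x^2 + 54*x + 42*z^3 + z^2*(9*x + 99) + z*(-81*x^2 + 45*x - 78) + 9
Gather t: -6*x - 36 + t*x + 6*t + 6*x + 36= t*(x + 6)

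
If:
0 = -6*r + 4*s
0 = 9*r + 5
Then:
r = -5/9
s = -5/6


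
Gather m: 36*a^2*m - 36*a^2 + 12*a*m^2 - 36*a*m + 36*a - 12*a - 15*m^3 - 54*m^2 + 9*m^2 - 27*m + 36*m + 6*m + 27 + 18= -36*a^2 + 24*a - 15*m^3 + m^2*(12*a - 45) + m*(36*a^2 - 36*a + 15) + 45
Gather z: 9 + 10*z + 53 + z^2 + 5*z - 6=z^2 + 15*z + 56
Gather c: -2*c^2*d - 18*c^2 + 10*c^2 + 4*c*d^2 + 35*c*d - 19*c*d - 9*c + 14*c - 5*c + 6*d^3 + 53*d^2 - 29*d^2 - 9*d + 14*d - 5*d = c^2*(-2*d - 8) + c*(4*d^2 + 16*d) + 6*d^3 + 24*d^2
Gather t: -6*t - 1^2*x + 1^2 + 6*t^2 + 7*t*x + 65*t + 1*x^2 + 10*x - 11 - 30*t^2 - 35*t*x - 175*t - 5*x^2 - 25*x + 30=-24*t^2 + t*(-28*x - 116) - 4*x^2 - 16*x + 20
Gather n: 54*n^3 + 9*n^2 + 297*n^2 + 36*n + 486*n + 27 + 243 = 54*n^3 + 306*n^2 + 522*n + 270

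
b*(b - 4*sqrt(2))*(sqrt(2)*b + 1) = sqrt(2)*b^3 - 7*b^2 - 4*sqrt(2)*b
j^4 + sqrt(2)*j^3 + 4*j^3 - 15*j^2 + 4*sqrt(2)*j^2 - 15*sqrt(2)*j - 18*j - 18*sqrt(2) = (j - 3)*(j + 1)*(j + 6)*(j + sqrt(2))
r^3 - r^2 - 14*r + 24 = (r - 3)*(r - 2)*(r + 4)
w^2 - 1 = (w - 1)*(w + 1)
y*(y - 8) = y^2 - 8*y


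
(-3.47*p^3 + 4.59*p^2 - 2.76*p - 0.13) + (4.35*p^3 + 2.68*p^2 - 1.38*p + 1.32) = 0.879999999999999*p^3 + 7.27*p^2 - 4.14*p + 1.19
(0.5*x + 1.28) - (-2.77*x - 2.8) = 3.27*x + 4.08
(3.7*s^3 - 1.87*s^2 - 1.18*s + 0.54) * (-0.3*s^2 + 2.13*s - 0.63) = -1.11*s^5 + 8.442*s^4 - 5.9601*s^3 - 1.4973*s^2 + 1.8936*s - 0.3402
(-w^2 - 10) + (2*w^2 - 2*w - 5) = w^2 - 2*w - 15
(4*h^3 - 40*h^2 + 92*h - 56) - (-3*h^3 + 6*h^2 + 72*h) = 7*h^3 - 46*h^2 + 20*h - 56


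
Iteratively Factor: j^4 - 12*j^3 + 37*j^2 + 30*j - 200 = (j - 5)*(j^3 - 7*j^2 + 2*j + 40) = (j - 5)*(j + 2)*(j^2 - 9*j + 20) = (j - 5)*(j - 4)*(j + 2)*(j - 5)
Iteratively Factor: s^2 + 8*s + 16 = (s + 4)*(s + 4)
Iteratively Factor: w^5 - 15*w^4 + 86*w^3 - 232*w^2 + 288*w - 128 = (w - 4)*(w^4 - 11*w^3 + 42*w^2 - 64*w + 32) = (w - 4)*(w - 1)*(w^3 - 10*w^2 + 32*w - 32) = (w - 4)^2*(w - 1)*(w^2 - 6*w + 8) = (w - 4)^2*(w - 2)*(w - 1)*(w - 4)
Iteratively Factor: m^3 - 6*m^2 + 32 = (m + 2)*(m^2 - 8*m + 16) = (m - 4)*(m + 2)*(m - 4)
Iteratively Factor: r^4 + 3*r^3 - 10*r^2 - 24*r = (r - 3)*(r^3 + 6*r^2 + 8*r) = (r - 3)*(r + 4)*(r^2 + 2*r) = r*(r - 3)*(r + 4)*(r + 2)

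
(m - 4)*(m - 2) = m^2 - 6*m + 8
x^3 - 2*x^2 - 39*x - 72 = (x - 8)*(x + 3)^2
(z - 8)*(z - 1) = z^2 - 9*z + 8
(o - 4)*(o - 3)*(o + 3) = o^3 - 4*o^2 - 9*o + 36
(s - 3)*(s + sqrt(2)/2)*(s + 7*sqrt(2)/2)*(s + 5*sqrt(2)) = s^4 - 3*s^3 + 9*sqrt(2)*s^3 - 27*sqrt(2)*s^2 + 87*s^2/2 - 261*s/2 + 35*sqrt(2)*s/2 - 105*sqrt(2)/2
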